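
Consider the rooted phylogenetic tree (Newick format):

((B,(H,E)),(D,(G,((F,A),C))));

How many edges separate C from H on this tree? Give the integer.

The MRCA of C and H is the root of the tree.
From C up to that node: 4 branches. From H up to the same node: 3 branches. Total: 4 + 3 = 7.

7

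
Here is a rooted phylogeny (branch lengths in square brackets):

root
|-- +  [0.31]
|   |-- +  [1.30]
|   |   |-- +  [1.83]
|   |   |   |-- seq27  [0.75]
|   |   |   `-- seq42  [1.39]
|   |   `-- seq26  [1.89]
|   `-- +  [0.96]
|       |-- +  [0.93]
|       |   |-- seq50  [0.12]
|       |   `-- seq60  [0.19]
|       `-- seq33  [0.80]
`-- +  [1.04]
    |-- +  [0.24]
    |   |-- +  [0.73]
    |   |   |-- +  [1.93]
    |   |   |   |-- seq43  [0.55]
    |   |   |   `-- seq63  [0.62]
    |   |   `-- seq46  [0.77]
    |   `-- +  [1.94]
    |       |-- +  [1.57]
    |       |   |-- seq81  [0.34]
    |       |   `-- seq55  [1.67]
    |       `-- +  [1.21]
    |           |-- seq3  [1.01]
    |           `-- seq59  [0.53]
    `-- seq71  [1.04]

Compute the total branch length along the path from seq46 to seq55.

The path runs seq46 → … → MRCA → … → seq55; the MRCA is the node subtending (((seq43,seq63),seq46),((seq81,seq55),(seq3,seq59))).
Branch lengths along that path: 0.77 + 0.73 + 1.94 + 1.57 + 1.67 = 6.68.

6.68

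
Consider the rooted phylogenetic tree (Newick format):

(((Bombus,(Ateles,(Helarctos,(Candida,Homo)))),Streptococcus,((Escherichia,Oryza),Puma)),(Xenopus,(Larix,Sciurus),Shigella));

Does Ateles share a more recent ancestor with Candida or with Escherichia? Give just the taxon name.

Candida

The MRCA of Ateles and Candida subtends (Ateles,(Helarctos,(Candida,Homo))) (4 taxa).
The MRCA of Ateles and Escherichia subtends ((Bombus,(Ateles,(Helarctos,(Candida,Homo)))),Streptococcus,((Escherichia,Oryza),Puma)) (9 taxa).
The first is nested inside the second, so Ateles shares a more recent common ancestor with Candida.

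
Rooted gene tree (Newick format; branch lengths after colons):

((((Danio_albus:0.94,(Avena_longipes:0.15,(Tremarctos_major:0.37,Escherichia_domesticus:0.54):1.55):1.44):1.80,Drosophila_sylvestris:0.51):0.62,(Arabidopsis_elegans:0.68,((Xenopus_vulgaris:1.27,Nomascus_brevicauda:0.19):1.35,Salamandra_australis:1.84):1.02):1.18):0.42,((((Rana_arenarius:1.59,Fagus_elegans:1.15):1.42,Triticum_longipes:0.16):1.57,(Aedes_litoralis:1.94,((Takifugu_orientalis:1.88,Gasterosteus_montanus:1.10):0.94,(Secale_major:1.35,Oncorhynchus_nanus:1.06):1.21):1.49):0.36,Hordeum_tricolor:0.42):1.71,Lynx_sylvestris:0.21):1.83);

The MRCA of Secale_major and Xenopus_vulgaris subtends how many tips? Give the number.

The MRCA of Secale_major and Xenopus_vulgaris is the root, so the clade is the entire tree.
That clade contains 19 terminal taxa: Aedes_litoralis, Arabidopsis_elegans, Avena_longipes, Danio_albus, Drosophila_sylvestris, Escherichia_domesticus, Fagus_elegans, Gasterosteus_montanus, Hordeum_tricolor, Lynx_sylvestris, Nomascus_brevicauda, Oncorhynchus_nanus, Rana_arenarius, Salamandra_australis, Secale_major, Takifugu_orientalis, Tremarctos_major, Triticum_longipes, Xenopus_vulgaris.

19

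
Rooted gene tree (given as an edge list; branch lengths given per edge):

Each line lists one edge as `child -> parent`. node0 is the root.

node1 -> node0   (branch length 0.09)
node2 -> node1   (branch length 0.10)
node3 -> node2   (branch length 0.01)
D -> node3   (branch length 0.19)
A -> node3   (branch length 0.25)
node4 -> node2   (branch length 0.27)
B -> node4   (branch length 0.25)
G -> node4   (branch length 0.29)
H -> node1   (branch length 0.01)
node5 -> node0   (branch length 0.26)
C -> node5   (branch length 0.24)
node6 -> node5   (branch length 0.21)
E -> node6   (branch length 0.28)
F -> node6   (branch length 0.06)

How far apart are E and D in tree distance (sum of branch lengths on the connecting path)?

The path runs E → … → MRCA → … → D; the MRCA is the root of the tree.
Branch lengths along that path: 0.28 + 0.21 + 0.26 + 0.09 + 0.10 + 0.01 + 0.19 = 1.14.

1.14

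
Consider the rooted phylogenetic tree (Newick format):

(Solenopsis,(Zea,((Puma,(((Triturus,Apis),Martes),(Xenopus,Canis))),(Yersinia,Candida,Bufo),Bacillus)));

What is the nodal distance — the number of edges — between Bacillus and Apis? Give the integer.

6

The MRCA of Bacillus and Apis is the node subtending ((Puma,(((Triturus,Apis),Martes),(Xenopus,Canis))),(Yersinia,Candida,Bufo),Bacillus).
From Bacillus up to that node: 1 branch. From Apis up to the same node: 5 branches. Total: 1 + 5 = 6.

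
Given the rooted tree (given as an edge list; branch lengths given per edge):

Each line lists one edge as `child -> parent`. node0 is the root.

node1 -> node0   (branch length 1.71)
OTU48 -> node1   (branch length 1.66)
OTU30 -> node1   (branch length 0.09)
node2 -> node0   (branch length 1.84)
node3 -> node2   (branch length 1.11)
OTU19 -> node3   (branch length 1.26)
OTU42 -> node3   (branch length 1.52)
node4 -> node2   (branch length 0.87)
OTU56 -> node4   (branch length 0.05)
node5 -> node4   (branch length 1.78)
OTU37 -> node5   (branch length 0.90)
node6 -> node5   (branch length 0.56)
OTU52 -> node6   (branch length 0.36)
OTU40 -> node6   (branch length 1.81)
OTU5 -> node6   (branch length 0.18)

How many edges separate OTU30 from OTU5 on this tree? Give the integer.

7

The MRCA of OTU30 and OTU5 is the root of the tree.
From OTU30 up to that node: 2 branches. From OTU5 up to the same node: 5 branches. Total: 2 + 5 = 7.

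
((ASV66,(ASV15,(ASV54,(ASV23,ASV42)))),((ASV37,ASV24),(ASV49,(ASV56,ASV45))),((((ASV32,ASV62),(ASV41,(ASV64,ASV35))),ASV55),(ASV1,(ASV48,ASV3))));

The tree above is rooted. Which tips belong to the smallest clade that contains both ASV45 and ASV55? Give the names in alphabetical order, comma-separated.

ASV1, ASV15, ASV23, ASV24, ASV3, ASV32, ASV35, ASV37, ASV41, ASV42, ASV45, ASV48, ASV49, ASV54, ASV55, ASV56, ASV62, ASV64, ASV66

Tracing ASV45: it sits inside (ASV56,ASV45).
Tracing ASV55: it sits inside (((ASV32,ASV62),(ASV41,(ASV64,ASV35))),ASV55).
The smallest clade enclosing both is the whole tree (their MRCA is the root), so the answer is all 19 tips in alphabetical order.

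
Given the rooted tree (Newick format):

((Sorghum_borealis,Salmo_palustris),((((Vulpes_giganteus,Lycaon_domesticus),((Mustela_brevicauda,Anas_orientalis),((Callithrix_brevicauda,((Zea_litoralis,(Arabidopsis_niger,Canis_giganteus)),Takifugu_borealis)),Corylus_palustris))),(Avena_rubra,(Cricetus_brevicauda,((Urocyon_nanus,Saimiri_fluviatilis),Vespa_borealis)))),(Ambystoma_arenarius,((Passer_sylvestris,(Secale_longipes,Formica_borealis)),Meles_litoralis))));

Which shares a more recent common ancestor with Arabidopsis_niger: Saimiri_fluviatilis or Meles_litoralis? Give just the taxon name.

Saimiri_fluviatilis

The MRCA of Arabidopsis_niger and Saimiri_fluviatilis subtends (((Vulpes_giganteus,Lycaon_domesticus),((Mustela_brevicauda,Anas_orientalis),((Callithrix_brevicauda,((Zea_litoralis,(Arabidopsis_niger,Canis_giganteus)),Takifugu_borealis)),Corylus_palustris))),(Avena_rubra,(Cricetus_brevicauda,((Urocyon_nanus,Saimiri_fluviatilis),Vespa_borealis)))) (15 taxa).
The MRCA of Arabidopsis_niger and Meles_litoralis subtends ((((Vulpes_giganteus,Lycaon_domesticus),((Mustela_brevicauda,Anas_orientalis),((Callithrix_brevicauda,((Zea_litoralis,(Arabidopsis_niger,Canis_giganteus)),Takifugu_borealis)),Corylus_palustris))),(Avena_rubra,(Cricetus_brevicauda,((Urocyon_nanus,Saimiri_fluviatilis),Vespa_borealis)))),(Ambystoma_arenarius,((Passer_sylvestris,(Secale_longipes,Formica_borealis)),Meles_litoralis))) (20 taxa).
The first is nested inside the second, so Arabidopsis_niger shares a more recent common ancestor with Saimiri_fluviatilis.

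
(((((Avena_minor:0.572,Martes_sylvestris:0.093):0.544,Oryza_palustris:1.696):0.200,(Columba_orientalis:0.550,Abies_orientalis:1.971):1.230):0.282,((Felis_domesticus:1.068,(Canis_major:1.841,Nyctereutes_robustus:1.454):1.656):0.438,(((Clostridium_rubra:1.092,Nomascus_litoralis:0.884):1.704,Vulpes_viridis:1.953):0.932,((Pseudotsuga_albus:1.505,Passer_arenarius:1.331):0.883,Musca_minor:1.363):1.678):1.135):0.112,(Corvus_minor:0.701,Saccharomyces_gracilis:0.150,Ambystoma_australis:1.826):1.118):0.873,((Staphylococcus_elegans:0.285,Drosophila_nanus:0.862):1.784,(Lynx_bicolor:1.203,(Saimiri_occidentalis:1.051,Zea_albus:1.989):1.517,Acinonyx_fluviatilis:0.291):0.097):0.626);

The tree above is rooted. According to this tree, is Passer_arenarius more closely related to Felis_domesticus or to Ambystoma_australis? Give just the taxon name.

Felis_domesticus

The MRCA of Passer_arenarius and Felis_domesticus subtends ((Felis_domesticus,(Canis_major,Nyctereutes_robustus)),(((Clostridium_rubra,Nomascus_litoralis),Vulpes_viridis),((Pseudotsuga_albus,Passer_arenarius),Musca_minor))) (9 taxa).
The MRCA of Passer_arenarius and Ambystoma_australis subtends ((((Avena_minor,Martes_sylvestris),Oryza_palustris),(Columba_orientalis,Abies_orientalis)),((Felis_domesticus,(Canis_major,Nyctereutes_robustus)),(((Clostridium_rubra,Nomascus_litoralis),Vulpes_viridis),((Pseudotsuga_albus,Passer_arenarius),Musca_minor))),(Corvus_minor,Saccharomyces_gracilis,Ambystoma_australis)) (17 taxa).
The first is nested inside the second, so Passer_arenarius shares a more recent common ancestor with Felis_domesticus.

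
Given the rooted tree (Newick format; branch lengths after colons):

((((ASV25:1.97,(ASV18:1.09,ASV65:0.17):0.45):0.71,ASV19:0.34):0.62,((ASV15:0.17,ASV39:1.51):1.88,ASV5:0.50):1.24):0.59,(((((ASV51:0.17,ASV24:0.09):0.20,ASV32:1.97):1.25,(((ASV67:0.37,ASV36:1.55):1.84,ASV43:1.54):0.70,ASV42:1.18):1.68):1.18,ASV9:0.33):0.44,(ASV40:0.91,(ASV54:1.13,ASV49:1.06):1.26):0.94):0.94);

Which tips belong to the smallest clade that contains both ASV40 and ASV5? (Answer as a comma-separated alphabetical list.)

Tracing ASV40: it sits inside (ASV40,(ASV54,ASV49)).
Tracing ASV5: it sits inside ((ASV15,ASV39),ASV5).
The smallest clade enclosing both is the whole tree (their MRCA is the root), so the answer is all 18 tips in alphabetical order.

ASV15, ASV18, ASV19, ASV24, ASV25, ASV32, ASV36, ASV39, ASV40, ASV42, ASV43, ASV49, ASV5, ASV51, ASV54, ASV65, ASV67, ASV9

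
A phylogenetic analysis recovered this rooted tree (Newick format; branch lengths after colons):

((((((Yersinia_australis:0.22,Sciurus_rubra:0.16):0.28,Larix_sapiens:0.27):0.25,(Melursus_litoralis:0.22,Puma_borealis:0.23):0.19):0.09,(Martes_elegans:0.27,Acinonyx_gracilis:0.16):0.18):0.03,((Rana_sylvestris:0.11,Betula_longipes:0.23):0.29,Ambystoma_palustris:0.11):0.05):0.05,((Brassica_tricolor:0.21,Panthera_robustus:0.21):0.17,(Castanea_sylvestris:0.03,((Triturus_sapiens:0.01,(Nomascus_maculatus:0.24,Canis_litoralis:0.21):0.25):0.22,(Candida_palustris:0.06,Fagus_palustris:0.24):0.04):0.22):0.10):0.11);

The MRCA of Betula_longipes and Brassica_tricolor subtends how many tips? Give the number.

18

The MRCA of Betula_longipes and Brassica_tricolor is the root, so the clade is the entire tree.
That clade contains 18 terminal taxa: Acinonyx_gracilis, Ambystoma_palustris, Betula_longipes, Brassica_tricolor, Candida_palustris, Canis_litoralis, Castanea_sylvestris, Fagus_palustris, Larix_sapiens, Martes_elegans, Melursus_litoralis, Nomascus_maculatus, Panthera_robustus, Puma_borealis, Rana_sylvestris, Sciurus_rubra, Triturus_sapiens, Yersinia_australis.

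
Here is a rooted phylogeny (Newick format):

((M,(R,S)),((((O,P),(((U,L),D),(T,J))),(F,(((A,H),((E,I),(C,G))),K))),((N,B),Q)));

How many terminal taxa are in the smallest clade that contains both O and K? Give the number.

The MRCA of O and K is the node subtending (((O,P),(((U,L),D),(T,J))),(F,(((A,H),((E,I),(C,G))),K))).
That clade contains 15 terminal taxa: A, C, D, E, F, G, H, I, J, K, L, O, P, T, U.

15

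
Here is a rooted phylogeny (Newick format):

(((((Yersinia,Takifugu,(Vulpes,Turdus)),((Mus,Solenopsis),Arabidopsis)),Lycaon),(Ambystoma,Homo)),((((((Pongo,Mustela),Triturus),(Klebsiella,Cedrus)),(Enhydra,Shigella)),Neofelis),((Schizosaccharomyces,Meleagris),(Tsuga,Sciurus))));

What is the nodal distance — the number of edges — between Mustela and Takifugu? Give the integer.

The MRCA of Mustela and Takifugu is the root of the tree.
From Mustela up to that node: 7 branches. From Takifugu up to the same node: 5 branches. Total: 7 + 5 = 12.

12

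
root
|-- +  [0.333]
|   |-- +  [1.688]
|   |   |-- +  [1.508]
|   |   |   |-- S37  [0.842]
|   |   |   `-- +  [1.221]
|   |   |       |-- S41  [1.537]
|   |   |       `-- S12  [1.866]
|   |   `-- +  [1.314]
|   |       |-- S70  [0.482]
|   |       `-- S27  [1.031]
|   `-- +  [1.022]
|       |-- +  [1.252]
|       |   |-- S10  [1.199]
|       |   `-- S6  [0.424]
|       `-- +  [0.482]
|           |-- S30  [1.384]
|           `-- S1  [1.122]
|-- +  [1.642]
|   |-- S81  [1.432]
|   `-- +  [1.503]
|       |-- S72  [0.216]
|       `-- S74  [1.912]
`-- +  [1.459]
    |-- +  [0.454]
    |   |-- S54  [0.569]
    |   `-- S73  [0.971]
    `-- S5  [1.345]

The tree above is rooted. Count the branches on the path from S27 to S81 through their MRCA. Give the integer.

6

The MRCA of S27 and S81 is the root of the tree.
From S27 up to that node: 4 branches. From S81 up to the same node: 2 branches. Total: 4 + 2 = 6.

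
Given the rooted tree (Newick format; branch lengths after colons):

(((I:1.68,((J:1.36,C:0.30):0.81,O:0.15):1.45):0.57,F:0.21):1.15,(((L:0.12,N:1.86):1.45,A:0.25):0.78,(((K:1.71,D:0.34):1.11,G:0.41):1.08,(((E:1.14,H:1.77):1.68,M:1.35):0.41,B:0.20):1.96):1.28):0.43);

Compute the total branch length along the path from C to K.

9.89

The path runs C → … → MRCA → … → K; the MRCA is the root of the tree.
Branch lengths along that path: 0.30 + 0.81 + 1.45 + 0.57 + 1.15 + 0.43 + 1.28 + 1.08 + 1.11 + 1.71 = 9.89.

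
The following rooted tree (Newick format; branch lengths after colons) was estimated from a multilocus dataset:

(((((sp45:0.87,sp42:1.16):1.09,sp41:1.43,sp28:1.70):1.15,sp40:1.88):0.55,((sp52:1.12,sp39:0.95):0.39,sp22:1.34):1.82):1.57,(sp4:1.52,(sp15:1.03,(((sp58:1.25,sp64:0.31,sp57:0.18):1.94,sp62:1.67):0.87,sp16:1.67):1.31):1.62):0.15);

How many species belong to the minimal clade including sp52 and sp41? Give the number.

The MRCA of sp52 and sp41 is the node subtending ((((sp45,sp42),sp41,sp28),sp40),((sp52,sp39),sp22)).
That clade contains 8 terminal taxa: sp22, sp28, sp39, sp40, sp41, sp42, sp45, sp52.

8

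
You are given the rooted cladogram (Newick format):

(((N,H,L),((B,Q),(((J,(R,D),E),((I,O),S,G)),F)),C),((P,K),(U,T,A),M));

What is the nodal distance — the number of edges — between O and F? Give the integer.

The MRCA of O and F is the node subtending (((J,(R,D),E),((I,O),S,G)),F).
From O up to that node: 4 branches. From F up to the same node: 1 branch. Total: 4 + 1 = 5.

5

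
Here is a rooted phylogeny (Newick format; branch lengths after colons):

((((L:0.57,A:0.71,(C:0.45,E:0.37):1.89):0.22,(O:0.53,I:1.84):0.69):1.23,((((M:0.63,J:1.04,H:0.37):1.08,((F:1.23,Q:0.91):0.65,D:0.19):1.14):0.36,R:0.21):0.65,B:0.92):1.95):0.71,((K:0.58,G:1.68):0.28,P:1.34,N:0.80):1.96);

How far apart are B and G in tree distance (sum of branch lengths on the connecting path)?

7.50

The path runs B → … → MRCA → … → G; the MRCA is the root of the tree.
Branch lengths along that path: 0.92 + 1.95 + 0.71 + 1.96 + 0.28 + 1.68 = 7.50.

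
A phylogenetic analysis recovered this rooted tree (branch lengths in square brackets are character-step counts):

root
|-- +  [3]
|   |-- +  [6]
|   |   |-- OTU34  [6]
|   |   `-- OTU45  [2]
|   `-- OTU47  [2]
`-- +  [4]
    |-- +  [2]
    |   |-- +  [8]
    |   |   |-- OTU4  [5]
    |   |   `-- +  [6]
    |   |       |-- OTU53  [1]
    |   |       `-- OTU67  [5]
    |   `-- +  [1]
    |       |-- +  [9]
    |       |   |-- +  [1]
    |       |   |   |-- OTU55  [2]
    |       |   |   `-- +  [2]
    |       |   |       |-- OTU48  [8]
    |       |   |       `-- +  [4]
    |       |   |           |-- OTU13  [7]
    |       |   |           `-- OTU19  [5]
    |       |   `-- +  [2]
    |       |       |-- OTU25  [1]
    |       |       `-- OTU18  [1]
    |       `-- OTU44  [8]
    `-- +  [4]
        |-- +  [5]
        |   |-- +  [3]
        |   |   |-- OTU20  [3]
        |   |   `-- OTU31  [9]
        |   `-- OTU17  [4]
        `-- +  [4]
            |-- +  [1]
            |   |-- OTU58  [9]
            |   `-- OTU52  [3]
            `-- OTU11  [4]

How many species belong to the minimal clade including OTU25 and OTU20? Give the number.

The MRCA of OTU25 and OTU20 is the node subtending (((OTU4,(OTU53,OTU67)),(((OTU55,(OTU48,(OTU13,OTU19))),(OTU25,OTU18)),OTU44)),(((OTU20,OTU31),OTU17),((OTU58,OTU52),OTU11))).
That clade contains 16 terminal taxa: OTU11, OTU13, OTU17, OTU18, OTU19, OTU20, OTU25, OTU31, OTU4, OTU44, OTU48, OTU52, OTU53, OTU55, OTU58, OTU67.

16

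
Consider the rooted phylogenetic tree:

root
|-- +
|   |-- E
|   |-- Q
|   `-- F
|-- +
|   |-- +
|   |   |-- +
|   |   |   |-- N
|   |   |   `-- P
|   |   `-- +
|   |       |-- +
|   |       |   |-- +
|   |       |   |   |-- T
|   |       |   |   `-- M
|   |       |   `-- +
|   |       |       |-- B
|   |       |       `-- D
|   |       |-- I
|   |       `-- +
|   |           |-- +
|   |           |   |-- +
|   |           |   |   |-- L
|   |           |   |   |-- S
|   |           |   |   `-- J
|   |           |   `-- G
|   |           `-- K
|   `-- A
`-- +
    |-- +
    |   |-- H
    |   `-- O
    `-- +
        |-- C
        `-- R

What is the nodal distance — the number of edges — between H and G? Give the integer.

The MRCA of H and G is the root of the tree.
From H up to that node: 3 branches. From G up to the same node: 6 branches. Total: 3 + 6 = 9.

9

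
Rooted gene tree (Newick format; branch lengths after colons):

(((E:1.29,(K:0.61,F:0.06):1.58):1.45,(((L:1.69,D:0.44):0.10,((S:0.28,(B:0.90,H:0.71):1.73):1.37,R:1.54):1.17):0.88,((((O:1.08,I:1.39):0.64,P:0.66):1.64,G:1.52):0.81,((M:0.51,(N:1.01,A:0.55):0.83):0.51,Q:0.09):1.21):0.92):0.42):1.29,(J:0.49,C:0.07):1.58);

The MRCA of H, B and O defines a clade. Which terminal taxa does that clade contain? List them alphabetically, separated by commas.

Tracing H: it sits inside (B,H).
Tracing B: it sits inside (B,H).
Tracing O: it sits inside (O,I).
The smallest clade enclosing all 3 is (((L,D),((S,(B,H)),R)),((((O,I),P),G),((M,(N,A)),Q))); the answer is its 14 terminal taxa in alphabetical order.

A, B, D, G, H, I, L, M, N, O, P, Q, R, S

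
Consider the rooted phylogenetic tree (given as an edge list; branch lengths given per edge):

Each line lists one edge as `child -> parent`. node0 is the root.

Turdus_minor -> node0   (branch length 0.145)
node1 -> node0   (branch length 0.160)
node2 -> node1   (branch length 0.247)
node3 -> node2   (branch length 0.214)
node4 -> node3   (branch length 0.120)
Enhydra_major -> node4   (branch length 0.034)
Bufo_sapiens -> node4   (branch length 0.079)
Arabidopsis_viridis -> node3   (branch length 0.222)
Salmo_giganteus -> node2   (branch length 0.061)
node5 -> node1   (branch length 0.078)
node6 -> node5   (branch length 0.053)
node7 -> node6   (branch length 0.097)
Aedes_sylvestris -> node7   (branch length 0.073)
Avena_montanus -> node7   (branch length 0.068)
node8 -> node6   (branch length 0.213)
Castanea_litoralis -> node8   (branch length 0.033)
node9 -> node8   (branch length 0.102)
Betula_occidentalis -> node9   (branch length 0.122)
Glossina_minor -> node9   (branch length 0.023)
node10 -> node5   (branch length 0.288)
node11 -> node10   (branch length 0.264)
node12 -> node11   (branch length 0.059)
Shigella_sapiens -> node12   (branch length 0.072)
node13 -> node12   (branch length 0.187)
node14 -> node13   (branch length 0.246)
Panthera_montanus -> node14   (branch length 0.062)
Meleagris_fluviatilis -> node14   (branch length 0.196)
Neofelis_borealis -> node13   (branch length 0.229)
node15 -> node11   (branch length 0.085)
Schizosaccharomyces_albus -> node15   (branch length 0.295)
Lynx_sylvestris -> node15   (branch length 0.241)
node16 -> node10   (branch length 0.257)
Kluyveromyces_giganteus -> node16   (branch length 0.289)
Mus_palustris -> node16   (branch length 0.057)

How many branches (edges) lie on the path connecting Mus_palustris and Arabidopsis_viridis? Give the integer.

7

The MRCA of Mus_palustris and Arabidopsis_viridis is the node subtending ((((Enhydra_major,Bufo_sapiens),Arabidopsis_viridis),Salmo_giganteus),(((Aedes_sylvestris,Avena_montanus),(Castanea_litoralis,(Betula_occidentalis,Glossina_minor))),(((Shigella_sapiens,((Panthera_montanus,Meleagris_fluviatilis),Neofelis_borealis)),(Schizosaccharomyces_albus,Lynx_sylvestris)),(Kluyveromyces_giganteus,Mus_palustris)))).
From Mus_palustris up to that node: 4 branches. From Arabidopsis_viridis up to the same node: 3 branches. Total: 4 + 3 = 7.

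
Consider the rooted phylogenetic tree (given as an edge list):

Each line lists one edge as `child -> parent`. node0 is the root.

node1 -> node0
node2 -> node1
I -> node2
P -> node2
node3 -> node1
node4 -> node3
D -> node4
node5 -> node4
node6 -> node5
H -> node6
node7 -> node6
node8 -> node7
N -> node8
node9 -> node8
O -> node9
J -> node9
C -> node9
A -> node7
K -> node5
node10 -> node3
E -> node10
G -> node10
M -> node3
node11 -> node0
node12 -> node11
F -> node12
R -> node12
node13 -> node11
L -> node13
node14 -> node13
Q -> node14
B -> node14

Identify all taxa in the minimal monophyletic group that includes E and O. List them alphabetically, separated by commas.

Tracing E: it sits inside (E,G).
Tracing O: it sits inside (O,J,C).
The smallest clade enclosing both is ((D,((H,((N,(O,J,C)),A)),K)),(E,G),M); the answer is its 11 terminal taxa in alphabetical order.

A, C, D, E, G, H, J, K, M, N, O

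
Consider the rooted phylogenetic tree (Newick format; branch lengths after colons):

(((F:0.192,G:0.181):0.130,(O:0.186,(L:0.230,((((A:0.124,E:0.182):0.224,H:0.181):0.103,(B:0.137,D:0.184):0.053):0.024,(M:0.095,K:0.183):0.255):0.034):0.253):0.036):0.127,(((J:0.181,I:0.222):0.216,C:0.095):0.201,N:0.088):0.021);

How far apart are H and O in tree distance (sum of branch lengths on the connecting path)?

The path runs H → … → MRCA → … → O; the MRCA is the node subtending (O,(L,((((A,E),H),(B,D)),(M,K)))).
Branch lengths along that path: 0.181 + 0.103 + 0.024 + 0.034 + 0.253 + 0.186 = 0.781.

0.781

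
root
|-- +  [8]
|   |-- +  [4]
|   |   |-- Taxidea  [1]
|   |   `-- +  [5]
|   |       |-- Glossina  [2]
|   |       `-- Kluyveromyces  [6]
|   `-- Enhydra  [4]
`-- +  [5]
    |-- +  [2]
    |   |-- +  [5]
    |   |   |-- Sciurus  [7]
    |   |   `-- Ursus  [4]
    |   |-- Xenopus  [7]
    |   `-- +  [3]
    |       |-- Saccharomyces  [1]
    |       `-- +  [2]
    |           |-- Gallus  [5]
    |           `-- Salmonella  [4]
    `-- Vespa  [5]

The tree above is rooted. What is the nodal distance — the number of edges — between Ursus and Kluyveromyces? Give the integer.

8

The MRCA of Ursus and Kluyveromyces is the root of the tree.
From Ursus up to that node: 4 branches. From Kluyveromyces up to the same node: 4 branches. Total: 4 + 4 = 8.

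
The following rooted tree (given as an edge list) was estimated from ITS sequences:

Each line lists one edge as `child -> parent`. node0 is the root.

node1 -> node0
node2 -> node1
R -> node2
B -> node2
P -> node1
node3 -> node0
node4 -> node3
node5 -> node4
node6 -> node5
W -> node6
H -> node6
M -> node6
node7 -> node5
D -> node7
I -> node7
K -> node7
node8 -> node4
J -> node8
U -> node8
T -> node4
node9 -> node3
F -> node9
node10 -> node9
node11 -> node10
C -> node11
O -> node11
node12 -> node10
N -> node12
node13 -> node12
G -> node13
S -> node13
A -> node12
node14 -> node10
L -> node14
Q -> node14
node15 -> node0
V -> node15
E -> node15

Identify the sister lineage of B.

B attaches to the tree at the node subtending (R,B).
The other lineage descending from that same node — the sister group — is the single tip R.

R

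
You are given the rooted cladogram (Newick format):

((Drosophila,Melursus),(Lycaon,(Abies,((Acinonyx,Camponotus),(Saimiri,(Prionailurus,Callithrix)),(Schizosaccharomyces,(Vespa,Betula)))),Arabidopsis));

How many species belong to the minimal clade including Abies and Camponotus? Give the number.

9

The MRCA of Abies and Camponotus is the node subtending (Abies,((Acinonyx,Camponotus),(Saimiri,(Prionailurus,Callithrix)),(Schizosaccharomyces,(Vespa,Betula)))).
That clade contains 9 terminal taxa: Abies, Acinonyx, Betula, Callithrix, Camponotus, Prionailurus, Saimiri, Schizosaccharomyces, Vespa.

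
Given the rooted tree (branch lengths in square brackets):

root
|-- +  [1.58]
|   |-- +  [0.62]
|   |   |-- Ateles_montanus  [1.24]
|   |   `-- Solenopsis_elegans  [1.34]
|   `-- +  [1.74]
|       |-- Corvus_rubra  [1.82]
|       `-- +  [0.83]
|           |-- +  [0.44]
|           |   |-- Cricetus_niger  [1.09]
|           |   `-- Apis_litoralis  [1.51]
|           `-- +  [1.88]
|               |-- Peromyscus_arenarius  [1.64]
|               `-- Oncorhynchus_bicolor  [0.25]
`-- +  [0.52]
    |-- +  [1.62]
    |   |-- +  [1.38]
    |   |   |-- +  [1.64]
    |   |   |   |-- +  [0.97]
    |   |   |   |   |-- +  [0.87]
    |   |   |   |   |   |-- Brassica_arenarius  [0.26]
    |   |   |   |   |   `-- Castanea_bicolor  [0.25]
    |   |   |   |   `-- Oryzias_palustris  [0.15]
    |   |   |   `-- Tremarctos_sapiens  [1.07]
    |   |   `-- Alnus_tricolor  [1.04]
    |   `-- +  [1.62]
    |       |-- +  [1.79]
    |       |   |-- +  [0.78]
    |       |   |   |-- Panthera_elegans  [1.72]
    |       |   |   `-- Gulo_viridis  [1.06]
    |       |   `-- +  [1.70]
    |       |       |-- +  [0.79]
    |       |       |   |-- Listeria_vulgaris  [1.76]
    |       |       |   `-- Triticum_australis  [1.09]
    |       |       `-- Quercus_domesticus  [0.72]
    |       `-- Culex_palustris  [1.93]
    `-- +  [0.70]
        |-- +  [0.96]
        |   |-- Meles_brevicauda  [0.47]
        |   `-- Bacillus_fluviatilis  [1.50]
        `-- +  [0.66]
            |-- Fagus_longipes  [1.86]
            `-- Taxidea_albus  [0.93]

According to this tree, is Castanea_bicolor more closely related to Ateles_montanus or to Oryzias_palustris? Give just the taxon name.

The MRCA of Castanea_bicolor and Oryzias_palustris subtends ((Brassica_arenarius,Castanea_bicolor),Oryzias_palustris) (3 taxa).
The MRCA of Castanea_bicolor and Ateles_montanus is the root, subtending the entire tree (22 taxa).
The first is nested inside the second, so Castanea_bicolor shares a more recent common ancestor with Oryzias_palustris.

Oryzias_palustris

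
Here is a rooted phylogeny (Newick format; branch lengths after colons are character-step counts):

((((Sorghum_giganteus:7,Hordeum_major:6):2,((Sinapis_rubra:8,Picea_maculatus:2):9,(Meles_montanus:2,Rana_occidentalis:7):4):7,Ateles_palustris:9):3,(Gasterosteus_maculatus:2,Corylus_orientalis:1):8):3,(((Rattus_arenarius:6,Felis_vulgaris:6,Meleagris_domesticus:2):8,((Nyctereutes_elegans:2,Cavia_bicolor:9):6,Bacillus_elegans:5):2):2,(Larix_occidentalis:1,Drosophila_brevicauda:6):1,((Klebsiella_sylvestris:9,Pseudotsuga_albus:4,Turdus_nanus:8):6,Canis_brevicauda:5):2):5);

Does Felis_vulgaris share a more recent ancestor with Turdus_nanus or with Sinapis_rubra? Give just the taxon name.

The MRCA of Felis_vulgaris and Turdus_nanus subtends (((Rattus_arenarius,Felis_vulgaris,Meleagris_domesticus),((Nyctereutes_elegans,Cavia_bicolor),Bacillus_elegans)),(Larix_occidentalis,Drosophila_brevicauda),((Klebsiella_sylvestris,Pseudotsuga_albus,Turdus_nanus),Canis_brevicauda)) (12 taxa).
The MRCA of Felis_vulgaris and Sinapis_rubra is the root, subtending the entire tree (21 taxa).
The first is nested inside the second, so Felis_vulgaris shares a more recent common ancestor with Turdus_nanus.

Turdus_nanus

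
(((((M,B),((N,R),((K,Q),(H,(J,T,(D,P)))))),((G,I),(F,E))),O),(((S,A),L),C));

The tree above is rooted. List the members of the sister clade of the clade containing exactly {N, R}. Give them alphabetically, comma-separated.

The clade containing exactly {N, R} attaches to the tree at the node subtending ((N,R),((K,Q),(H,(J,T,(D,P))))).
The other lineage descending from that same node — the sister group — is ((K,Q),(H,(J,T,(D,P)))); its 7 tips in alphabetical order are the answer.

D, H, J, K, P, Q, T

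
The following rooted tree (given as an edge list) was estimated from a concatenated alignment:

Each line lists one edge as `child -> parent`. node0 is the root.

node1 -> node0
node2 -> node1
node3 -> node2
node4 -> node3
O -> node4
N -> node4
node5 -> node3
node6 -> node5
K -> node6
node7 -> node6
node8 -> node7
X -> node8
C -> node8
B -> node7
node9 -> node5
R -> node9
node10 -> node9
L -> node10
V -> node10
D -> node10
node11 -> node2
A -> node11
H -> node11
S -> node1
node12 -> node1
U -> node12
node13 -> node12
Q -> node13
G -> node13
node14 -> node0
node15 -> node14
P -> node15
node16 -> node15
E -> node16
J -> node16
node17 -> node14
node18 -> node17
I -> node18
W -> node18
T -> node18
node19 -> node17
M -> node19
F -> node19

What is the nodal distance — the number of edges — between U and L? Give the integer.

8

The MRCA of U and L is the node subtending ((((O,N),((K,((X,C),B)),(R,(L,V,D)))),(A,H)),S,(U,(Q,G))).
From U up to that node: 2 branches. From L up to the same node: 6 branches. Total: 2 + 6 = 8.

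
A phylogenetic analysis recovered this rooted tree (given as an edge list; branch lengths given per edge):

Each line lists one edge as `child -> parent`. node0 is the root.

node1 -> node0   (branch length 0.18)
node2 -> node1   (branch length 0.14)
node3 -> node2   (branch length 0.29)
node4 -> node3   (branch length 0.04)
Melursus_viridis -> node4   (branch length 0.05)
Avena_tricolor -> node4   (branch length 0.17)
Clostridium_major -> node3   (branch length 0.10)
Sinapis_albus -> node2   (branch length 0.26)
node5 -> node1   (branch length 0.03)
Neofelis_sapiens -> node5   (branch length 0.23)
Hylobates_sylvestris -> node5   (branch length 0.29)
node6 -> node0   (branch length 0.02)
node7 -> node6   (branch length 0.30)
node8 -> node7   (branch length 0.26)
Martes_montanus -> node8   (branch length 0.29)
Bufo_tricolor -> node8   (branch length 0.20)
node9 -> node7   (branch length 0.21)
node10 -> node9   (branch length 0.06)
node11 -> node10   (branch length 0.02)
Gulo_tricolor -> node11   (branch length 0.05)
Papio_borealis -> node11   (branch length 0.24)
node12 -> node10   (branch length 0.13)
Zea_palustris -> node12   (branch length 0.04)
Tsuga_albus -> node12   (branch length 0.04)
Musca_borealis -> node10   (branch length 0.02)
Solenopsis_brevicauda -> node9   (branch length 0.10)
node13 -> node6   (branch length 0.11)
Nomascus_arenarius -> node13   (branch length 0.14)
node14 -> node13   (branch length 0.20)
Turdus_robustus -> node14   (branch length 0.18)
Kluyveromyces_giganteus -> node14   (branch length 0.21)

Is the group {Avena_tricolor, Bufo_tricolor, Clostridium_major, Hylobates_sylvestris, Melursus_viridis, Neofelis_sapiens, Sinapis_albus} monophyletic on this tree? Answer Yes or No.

No

The MRCA of the listed taxa is the root, so the smallest clade containing them is the whole tree.
That clade also contains Gulo_tricolor, Kluyveromyces_giganteus, Martes_montanus, Musca_borealis, Nomascus_arenarius, Papio_borealis, Solenopsis_brevicauda, Tsuga_albus, Turdus_robustus, Zea_palustris, which are not in the proposed group, so the group is not monophyletic.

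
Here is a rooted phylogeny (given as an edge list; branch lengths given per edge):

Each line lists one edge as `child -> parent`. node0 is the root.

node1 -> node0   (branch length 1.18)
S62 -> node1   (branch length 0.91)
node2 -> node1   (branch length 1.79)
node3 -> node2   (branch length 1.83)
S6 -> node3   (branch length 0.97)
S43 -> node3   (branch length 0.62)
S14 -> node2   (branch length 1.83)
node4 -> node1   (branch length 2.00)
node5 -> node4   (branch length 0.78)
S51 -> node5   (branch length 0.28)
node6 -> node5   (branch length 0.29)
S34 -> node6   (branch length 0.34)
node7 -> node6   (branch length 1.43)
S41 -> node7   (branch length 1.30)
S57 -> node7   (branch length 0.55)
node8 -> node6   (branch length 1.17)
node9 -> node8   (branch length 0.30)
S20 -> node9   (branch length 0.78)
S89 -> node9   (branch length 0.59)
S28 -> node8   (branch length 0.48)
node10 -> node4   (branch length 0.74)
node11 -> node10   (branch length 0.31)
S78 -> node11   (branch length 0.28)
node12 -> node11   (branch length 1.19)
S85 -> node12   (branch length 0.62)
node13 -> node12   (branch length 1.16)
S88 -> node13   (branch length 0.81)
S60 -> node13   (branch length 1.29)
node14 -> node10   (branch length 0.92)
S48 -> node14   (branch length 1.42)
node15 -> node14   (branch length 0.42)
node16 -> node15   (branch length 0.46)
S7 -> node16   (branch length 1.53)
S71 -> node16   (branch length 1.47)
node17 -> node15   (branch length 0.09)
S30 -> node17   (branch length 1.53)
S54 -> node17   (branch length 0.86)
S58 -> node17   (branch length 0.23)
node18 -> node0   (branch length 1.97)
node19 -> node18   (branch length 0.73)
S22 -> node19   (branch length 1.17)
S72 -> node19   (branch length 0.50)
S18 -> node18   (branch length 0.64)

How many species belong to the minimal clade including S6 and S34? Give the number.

21

The MRCA of S6 and S34 is the node subtending (S62,((S6,S43),S14),((S51,(S34,(S41,S57),((S20,S89),S28))),((S78,(S85,(S88,S60))),(S48,((S7,S71),(S30,S54,S58)))))).
That clade contains 21 terminal taxa: S14, S20, S28, S30, S34, S41, S43, S48, S51, S54, S57, S58, S6, S60, S62, S7, S71, S78, S85, S88, S89.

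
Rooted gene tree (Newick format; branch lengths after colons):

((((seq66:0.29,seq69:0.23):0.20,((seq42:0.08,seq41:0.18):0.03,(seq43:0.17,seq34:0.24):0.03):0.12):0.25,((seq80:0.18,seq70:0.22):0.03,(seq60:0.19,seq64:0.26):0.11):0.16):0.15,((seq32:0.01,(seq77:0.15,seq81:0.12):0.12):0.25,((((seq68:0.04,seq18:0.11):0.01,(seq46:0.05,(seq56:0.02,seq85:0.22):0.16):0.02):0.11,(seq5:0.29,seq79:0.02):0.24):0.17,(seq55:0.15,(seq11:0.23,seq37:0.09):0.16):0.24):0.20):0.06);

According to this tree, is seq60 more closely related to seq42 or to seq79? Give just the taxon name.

The MRCA of seq60 and seq42 subtends (((seq66,seq69),((seq42,seq41),(seq43,seq34))),((seq80,seq70),(seq60,seq64))) (10 taxa).
The MRCA of seq60 and seq79 is the root, subtending the entire tree (23 taxa).
The first is nested inside the second, so seq60 shares a more recent common ancestor with seq42.

seq42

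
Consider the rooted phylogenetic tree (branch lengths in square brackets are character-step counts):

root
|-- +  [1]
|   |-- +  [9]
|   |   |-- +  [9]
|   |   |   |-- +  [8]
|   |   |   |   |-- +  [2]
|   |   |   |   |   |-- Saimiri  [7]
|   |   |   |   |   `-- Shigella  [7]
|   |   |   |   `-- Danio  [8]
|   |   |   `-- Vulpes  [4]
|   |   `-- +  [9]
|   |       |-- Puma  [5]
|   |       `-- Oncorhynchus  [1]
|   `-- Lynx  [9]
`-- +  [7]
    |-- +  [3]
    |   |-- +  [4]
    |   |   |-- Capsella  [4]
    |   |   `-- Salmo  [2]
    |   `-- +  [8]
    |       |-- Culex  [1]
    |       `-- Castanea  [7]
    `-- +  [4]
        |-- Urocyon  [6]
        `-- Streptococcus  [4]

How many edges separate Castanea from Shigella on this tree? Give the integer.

The MRCA of Castanea and Shigella is the root of the tree.
From Castanea up to that node: 4 branches. From Shigella up to the same node: 6 branches. Total: 4 + 6 = 10.

10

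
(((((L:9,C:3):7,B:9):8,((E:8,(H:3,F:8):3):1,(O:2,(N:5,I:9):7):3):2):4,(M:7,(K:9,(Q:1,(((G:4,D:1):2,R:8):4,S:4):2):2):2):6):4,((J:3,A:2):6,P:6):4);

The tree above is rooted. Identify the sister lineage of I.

N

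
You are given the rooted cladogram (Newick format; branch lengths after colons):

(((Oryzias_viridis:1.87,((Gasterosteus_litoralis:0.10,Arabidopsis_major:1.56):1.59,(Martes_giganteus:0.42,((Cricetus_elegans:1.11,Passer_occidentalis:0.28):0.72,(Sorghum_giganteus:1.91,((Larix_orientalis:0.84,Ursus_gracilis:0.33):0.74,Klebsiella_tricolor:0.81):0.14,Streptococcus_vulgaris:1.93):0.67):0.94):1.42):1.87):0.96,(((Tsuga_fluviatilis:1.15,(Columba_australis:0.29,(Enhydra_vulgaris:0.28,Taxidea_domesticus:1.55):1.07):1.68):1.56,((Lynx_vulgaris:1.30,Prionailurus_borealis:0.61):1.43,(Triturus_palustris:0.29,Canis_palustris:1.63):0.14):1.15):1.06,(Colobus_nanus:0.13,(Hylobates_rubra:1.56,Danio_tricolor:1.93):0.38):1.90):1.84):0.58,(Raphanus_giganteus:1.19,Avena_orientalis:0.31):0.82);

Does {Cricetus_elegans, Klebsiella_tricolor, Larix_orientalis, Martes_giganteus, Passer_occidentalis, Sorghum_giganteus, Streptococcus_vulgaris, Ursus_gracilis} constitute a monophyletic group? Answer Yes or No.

The most recent common ancestor of these taxa subtends (Martes_giganteus,((Cricetus_elegans,Passer_occidentalis),(Sorghum_giganteus,((Larix_orientalis,Ursus_gracilis),Klebsiella_tricolor),Streptococcus_vulgaris))).
That clade has exactly 8 tips — every listed taxon and nothing else — so the group is monophyletic.

Yes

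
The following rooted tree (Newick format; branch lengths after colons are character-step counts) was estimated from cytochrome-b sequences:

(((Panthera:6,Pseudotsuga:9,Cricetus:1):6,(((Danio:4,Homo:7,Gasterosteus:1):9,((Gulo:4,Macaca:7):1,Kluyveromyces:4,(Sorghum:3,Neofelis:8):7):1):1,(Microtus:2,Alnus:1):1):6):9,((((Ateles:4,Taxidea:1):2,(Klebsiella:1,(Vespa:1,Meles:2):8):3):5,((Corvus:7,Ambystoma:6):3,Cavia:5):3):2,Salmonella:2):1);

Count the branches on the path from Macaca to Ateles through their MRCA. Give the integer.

The MRCA of Macaca and Ateles is the root of the tree.
From Macaca up to that node: 6 branches. From Ateles up to the same node: 5 branches. Total: 6 + 5 = 11.

11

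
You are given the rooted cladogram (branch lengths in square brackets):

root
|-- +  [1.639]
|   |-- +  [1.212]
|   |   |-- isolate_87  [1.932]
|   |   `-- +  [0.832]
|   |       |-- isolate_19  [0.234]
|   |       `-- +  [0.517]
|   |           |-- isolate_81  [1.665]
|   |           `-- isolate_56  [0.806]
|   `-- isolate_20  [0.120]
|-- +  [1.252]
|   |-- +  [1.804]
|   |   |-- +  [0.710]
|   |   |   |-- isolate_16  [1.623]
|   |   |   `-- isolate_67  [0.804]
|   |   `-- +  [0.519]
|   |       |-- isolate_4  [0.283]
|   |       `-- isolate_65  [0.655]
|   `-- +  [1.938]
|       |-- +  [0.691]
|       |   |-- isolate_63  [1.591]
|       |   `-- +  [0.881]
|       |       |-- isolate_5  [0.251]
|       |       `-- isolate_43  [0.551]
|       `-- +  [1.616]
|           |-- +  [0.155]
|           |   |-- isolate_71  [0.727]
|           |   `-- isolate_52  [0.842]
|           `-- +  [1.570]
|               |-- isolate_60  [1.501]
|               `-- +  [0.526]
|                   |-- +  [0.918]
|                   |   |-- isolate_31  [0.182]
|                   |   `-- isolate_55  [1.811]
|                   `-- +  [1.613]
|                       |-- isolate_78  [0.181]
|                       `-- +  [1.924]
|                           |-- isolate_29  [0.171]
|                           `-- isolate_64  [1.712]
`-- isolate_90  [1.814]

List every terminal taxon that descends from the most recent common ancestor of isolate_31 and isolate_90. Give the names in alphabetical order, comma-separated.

isolate_16, isolate_19, isolate_20, isolate_29, isolate_31, isolate_4, isolate_43, isolate_5, isolate_52, isolate_55, isolate_56, isolate_60, isolate_63, isolate_64, isolate_65, isolate_67, isolate_71, isolate_78, isolate_81, isolate_87, isolate_90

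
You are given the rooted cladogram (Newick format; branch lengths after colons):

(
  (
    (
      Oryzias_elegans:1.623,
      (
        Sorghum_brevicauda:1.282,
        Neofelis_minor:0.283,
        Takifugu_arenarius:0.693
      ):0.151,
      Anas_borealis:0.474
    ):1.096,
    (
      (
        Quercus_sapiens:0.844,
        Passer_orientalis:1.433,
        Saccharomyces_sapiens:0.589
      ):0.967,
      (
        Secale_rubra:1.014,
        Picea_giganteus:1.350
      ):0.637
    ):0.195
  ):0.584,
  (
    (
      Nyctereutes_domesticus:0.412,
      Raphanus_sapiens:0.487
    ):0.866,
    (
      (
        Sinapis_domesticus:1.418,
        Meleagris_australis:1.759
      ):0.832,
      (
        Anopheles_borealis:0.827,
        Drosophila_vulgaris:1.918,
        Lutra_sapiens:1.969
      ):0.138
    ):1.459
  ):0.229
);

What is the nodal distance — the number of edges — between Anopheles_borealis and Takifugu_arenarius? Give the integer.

8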